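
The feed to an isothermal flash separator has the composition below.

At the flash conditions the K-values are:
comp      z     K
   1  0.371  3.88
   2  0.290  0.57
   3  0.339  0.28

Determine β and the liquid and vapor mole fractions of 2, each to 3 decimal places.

Rachford–Rice: g(β) = Σ zᵢ(Kᵢ−1)/(1+β(Kᵢ−1)) = 0.
Feasibility: ΣzᵢKᵢ = 1.700, Σzᵢ/Kᵢ = 1.815 — both > 1, two phases present.
Newton–Raphson from β = 0.5:
  β = 0.500: g = -0.1023, g' = -1.033 → β = 0.401
  β = 0.401: g = 0.0021, g' = -1.088 → β = 0.403
Converged at β = 0.403.
Compositions from xᵢ = zᵢ/(1+β(Kᵢ−1)), yᵢ = Kᵢxᵢ:
  1: x = 0.172, y = 0.666
  2: x = 0.351, y = 0.200
  3: x = 0.477, y = 0.134

β = 0.403, x_2 = 0.351, y_2 = 0.200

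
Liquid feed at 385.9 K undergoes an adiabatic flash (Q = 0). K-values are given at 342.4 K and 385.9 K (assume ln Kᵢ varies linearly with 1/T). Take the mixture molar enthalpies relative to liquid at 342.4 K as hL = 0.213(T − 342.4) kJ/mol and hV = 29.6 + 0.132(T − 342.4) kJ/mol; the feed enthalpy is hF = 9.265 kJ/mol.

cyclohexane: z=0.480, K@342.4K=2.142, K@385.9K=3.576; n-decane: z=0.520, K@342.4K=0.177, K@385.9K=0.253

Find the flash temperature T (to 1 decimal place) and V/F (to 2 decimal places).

T = 353.3 K, V/F = 0.24

Adiabatic flash: solve Rachford–Rice at each trial T, then check hF = ψ·hV(T) + (1−ψ)·hL(T).
  T = 342.4 K: K = (2.142, 0.177), RR gives ψ = 0.128, H_out = 3.786 kJ/mol
  T = 385.9 K: K = (3.576, 0.253), RR gives ψ = 0.441, H_out = 20.758 kJ/mol
  T = 364.1 K: K = (2.809, 0.214), RR gives ψ = 0.323, H_out = 13.616 kJ/mol
  T = 353.2 K: K = (2.461, 0.195), RR gives ψ = 0.240, H_out = 9.208 kJ/mol
  T = 358.6 K: K = (2.630, 0.204), RR gives ψ = 0.284, H_out = 11.492 kJ/mol
  T = 355.9 K: K = (2.545, 0.200), RR gives ψ = 0.263, H_out = 10.378 kJ/mol
  T = 354.5 K: K = (2.502, 0.197), RR gives ψ = 0.252, H_out = 9.779 kJ/mol
Linear interpolation between T = 353.2 (H_out = 9.208) and T = 354.5 (H_out = 9.779) on hF = 9.265 gives T ≈ 353.3 K, at which ψ = 0.24.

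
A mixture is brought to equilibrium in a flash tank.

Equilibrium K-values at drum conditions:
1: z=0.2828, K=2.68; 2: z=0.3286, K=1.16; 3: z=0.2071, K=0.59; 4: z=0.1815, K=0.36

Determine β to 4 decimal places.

β = 0.5639

Material balance + equilibrium reduce to Σ zᵢ(Kᵢ−1)/(1+β(Kᵢ−1)) = 0.
Check two-phase: ΣzᵢKᵢ = 1.3266 > 1 and Σzᵢ/Kᵢ = 1.2440 > 1, so g(0) = 0.3266 > 0 and g(1) = -0.2440 < 0.
Iterate (Newton) starting at β = 0.5:
  β = 0.5000: g = 0.02926, g' = -0.4588 → β = 0.5638
  β = 0.5638: g = 0.00006, g' = -0.4585 → β = 0.5639
Converged at β = 0.5639.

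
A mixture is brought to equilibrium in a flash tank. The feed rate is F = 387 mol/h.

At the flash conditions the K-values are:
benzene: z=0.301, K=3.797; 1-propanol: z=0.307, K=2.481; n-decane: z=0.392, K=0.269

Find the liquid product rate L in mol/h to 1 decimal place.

Let ψ = V/F and solve Σ zᵢ(Kᵢ−1)/(1+ψ(Kᵢ−1)) = 0.
g(0) = ΣzᵢKᵢ − 1 = 1.010 and g(1) = 1 − Σzᵢ/Kᵢ = -0.660, so a root lies in (0, 1).
Newton iteration, ψ⁰ = 0.5:
  ψ = 0.500: g = 0.1606, g' = -1.152 → ψ = 0.639
  ψ = 0.639: g = -0.0026, g' = -1.219 → ψ = 0.637
Converged at ψ = 0.637.
Then V = ψ·F = 0.6373·387 = 246.6 mol/h and L = F − V = 140.4 mol/h.

L = 140.4 mol/h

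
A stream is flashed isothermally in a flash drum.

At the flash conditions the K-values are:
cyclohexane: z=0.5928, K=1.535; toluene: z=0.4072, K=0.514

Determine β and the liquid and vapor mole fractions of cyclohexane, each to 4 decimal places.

Let β = V/F and solve Σ zᵢ(Kᵢ−1)/(1+β(Kᵢ−1)) = 0.
g(0) = ΣzᵢKᵢ − 1 = 0.1192 and g(1) = 1 − Σzᵢ/Kᵢ = -0.1784, so a root lies in (0, 1).
Binary case is linear: z₁(K₁−1)(1+β(K₂−1)) + z₂(K₂−1)(1+β(K₁−1)) = 0
⇒ β = [z₁(K₁−1)+z₂(K₂−1)] / [−(K₁−1)(K₂−1)] = 0.11925/0.26001 = 0.4586
Compositions from xᵢ = zᵢ/(1+β(Kᵢ−1)), yᵢ = Kᵢxᵢ:
  cyclohexane: x = 0.4760, y = 0.7307
  toluene: x = 0.5240, y = 0.2693

β = 0.4586, x_cyclohexane = 0.4760, y_cyclohexane = 0.7307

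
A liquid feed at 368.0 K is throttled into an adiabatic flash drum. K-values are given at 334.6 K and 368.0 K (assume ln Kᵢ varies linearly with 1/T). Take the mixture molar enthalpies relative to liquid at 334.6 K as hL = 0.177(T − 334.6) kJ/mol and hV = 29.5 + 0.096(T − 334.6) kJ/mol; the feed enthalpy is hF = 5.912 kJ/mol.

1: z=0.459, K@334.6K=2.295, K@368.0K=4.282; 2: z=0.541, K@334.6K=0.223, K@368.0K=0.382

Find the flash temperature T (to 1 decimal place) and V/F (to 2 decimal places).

T = 335.8 K, V/F = 0.19

Adiabatic flash: solve Rachford–Rice at each trial T, then check hF = ψ·hV(T) + (1−ψ)·hL(T).
  T = 334.6 K: K = (2.295, 0.223), RR gives ψ = 0.173, H_out = 5.103 kJ/mol
  T = 368.0 K: K = (4.282, 0.382), RR gives ψ = 0.578, H_out = 21.396 kJ/mol
  T = 351.3 K: K = (3.182, 0.296), RR gives ψ = 0.404, H_out = 14.318 kJ/mol
  T = 343.0 K: K = (2.716, 0.258), RR gives ψ = 0.303, H_out = 10.223 kJ/mol
  T = 338.8 K: K = (2.499, 0.240), RR gives ψ = 0.243, H_out = 7.831 kJ/mol
  T = 336.7 K: K = (2.396, 0.231), RR gives ψ = 0.210, H_out = 6.517 kJ/mol
Linear interpolation between T = 334.6 (H_out = 5.103) and T = 336.7 (H_out = 6.517) on hF = 5.912 gives T ≈ 335.8 K, at which ψ = 0.19.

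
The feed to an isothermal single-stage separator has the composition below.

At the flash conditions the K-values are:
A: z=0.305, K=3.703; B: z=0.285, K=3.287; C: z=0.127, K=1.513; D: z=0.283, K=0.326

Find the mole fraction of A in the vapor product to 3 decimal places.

Newton iteration, ψ⁰ = 0.5:
  ψ = 0.500: g = 0.4188, g' = -1.041 → ψ = 0.902
  ψ = 0.902: g = 0.0102, g' = -1.200 → ψ = 0.911
Converged at ψ = 0.911.
Compositions from xᵢ = zᵢ/(1+ψ(Kᵢ−1)), yᵢ = Kᵢxᵢ:
  A: x = 0.088, y = 0.326
  B: x = 0.092, y = 0.304
  C: x = 0.087, y = 0.131
  D: x = 0.733, y = 0.239

y_A = 0.326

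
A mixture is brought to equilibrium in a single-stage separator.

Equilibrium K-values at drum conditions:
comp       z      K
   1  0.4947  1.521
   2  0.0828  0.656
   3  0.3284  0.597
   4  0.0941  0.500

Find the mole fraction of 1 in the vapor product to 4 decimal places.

y_1 = 0.6716

Rachford–Rice: g(V/F) = Σ zᵢ(Kᵢ−1)/(1+V/F(Kᵢ−1)) = 0.
g(0) = ΣzᵢKᵢ − 1 = 0.0499 and g(1) = 1 − Σzᵢ/Kᵢ = -0.1897, so a root lies in (0, 1).
Newton iteration, V/F⁰ = 0.5:
  V/F = 0.5000: g = -0.05840, g' = -0.2243 → V/F = 0.2396
  V/F = 0.2396: g = -0.00185, g' = -0.2135 → V/F = 0.2309
Converged at V/F = 0.2309.
Compositions from xᵢ = zᵢ/(1+V/F(Kᵢ−1)), yᵢ = Kᵢxᵢ:
  1: x = 0.4416, y = 0.6716
  2: x = 0.0899, y = 0.0590
  3: x = 0.3621, y = 0.2162
  4: x = 0.1064, y = 0.0532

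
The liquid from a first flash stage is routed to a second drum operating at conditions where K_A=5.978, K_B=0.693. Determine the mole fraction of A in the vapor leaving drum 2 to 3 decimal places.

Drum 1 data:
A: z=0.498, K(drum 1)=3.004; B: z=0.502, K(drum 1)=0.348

y_A (drum 2) = 0.347

Drum 1:
Let ψ₁ = V/F and solve Σ zᵢ(Kᵢ−1)/(1+ψ₁(Kᵢ−1)) = 0.
Feasibility: ΣzᵢKᵢ = 1.671, Σzᵢ/Kᵢ = 1.608 — both > 1, two phases present.
Binary case is linear: z₁(K₁−1)(1+ψ₁(K₂−1)) + z₂(K₂−1)(1+ψ₁(K₁−1)) = 0
⇒ ψ₁ = [z₁(K₁−1)+z₂(K₂−1)] / [−(K₁−1)(K₂−1)] = 0.6707/1.3066 = 0.513
Drum-1 compositions:
  A: x = 0.245, y = 0.737
  B: x = 0.755, y = 0.263
Drum-2 feed = drum-1 liquid: z₂ = (0.2455, 0.7545).
Drum 2:
Let ψ₂ = V/F and solve Σ zᵢ(Kᵢ−1)/(1+ψ₂(Kᵢ−1)) = 0.
Feasibility: ΣzᵢKᵢ = 1.990, Σzᵢ/Kᵢ = 1.130 — both > 1, two phases present.
Binary case is linear: z₁(K₁−1)(1+ψ₂(K₂−1)) + z₂(K₂−1)(1+ψ₂(K₁−1)) = 0
⇒ ψ₂ = [z₁(K₁−1)+z₂(K₂−1)] / [−(K₁−1)(K₂−1)] = 0.9904/1.5282 = 0.648
  A: x = 0.058, y = 0.347
  B: x = 0.942, y = 0.653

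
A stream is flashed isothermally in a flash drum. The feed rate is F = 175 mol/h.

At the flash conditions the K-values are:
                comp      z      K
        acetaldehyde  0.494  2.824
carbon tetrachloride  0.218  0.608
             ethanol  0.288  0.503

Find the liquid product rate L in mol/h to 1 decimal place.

L = 33.6 mol/h

Let ψ = V/F and solve Σ zᵢ(Kᵢ−1)/(1+ψ(Kᵢ−1)) = 0.
g(0) = ΣzᵢKᵢ − 1 = 0.672 and g(1) = 1 − Σzᵢ/Kᵢ = -0.106, so a root lies in (0, 1).
Newton iteration, ψ⁰ = 0.53:
  ψ = 0.530: g = 0.1560, g' = -0.609 → ψ = 0.786
  ψ = 0.786: g = 0.0119, g' = -0.539 → ψ = 0.808
Converged at ψ = 0.808.
Then V = ψ·F = 0.8080·175 = 141.4 mol/h and L = F − V = 33.6 mol/h.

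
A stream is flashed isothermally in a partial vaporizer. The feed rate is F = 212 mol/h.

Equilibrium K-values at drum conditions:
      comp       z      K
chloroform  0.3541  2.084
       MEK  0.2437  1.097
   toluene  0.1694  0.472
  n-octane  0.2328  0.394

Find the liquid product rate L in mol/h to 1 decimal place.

Iterate (Newton) starting at β = 0.5:
  β = 0.5000: g = -0.05246, g' = -0.4402 → β = 0.3808
  β = 0.3808: g = -0.00088, g' = -0.4291 → β = 0.3788
Converged at β = 0.3788.
Then V = β·F = 0.3788·212 = 80.3 mol/h and L = F − V = 131.7 mol/h.

L = 131.7 mol/h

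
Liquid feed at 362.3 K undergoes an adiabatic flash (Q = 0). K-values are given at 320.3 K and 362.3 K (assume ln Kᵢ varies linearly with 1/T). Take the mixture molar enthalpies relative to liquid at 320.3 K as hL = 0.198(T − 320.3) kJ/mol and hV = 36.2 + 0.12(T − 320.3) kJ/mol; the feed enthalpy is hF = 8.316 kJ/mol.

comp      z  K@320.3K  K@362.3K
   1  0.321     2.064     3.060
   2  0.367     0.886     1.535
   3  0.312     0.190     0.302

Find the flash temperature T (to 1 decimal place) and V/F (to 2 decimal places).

Adiabatic flash: solve Rachford–Rice at each trial T, then check hF = ψ·hV(T) + (1−ψ)·hL(T).
  T = 320.3 K: K = (2.064, 0.886, 0.190), RR gives ψ = 0.084, H_out = 3.048 kJ/mol
  T = 362.3 K: K = (3.060, 1.535, 0.302), RR gives ψ = 0.686, H_out = 30.894 kJ/mol
  T = 341.3 K: K = (2.544, 1.186, 0.243), RR gives ψ = 0.446, H_out = 19.570 kJ/mol
  T = 330.8 K: K = (2.299, 1.030, 0.216), RR gives ψ = 0.285, H_out = 12.165 kJ/mol
  T = 325.6 K: K = (2.181, 0.957, 0.203), RR gives ψ = 0.191, H_out = 7.891 kJ/mol
  T = 328.2 K: K = (2.240, 0.993, 0.209), RR gives ψ = 0.239, H_out = 10.083 kJ/mol
  T = 326.9 K: K = (2.211, 0.975, 0.206), RR gives ψ = 0.216, H_out = 9.001 kJ/mol
Linear interpolation between T = 325.6 (H_out = 7.891) and T = 326.9 (H_out = 9.001) on hF = 8.316 gives T ≈ 326.1 K, at which ψ = 0.20.

T = 326.1 K, V/F = 0.20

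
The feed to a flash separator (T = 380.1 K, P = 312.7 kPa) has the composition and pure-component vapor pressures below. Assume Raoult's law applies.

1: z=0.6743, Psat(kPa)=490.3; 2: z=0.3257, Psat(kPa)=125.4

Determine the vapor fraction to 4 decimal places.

Raoult's law: Kᵢ = Pᵢˢᵃᵗ/P = Pᵢˢᵃᵗ/312.7.
  K_1 = 490.3/312.7 = 1.567957, K_2 = 125.4/312.7 = 0.401023
Let ψ = V/F and solve Σ zᵢ(Kᵢ−1)/(1+ψ(Kᵢ−1)) = 0.
g(0) = ΣzᵢKᵢ − 1 = 0.1879 and g(1) = 1 − Σzᵢ/Kᵢ = -0.2422, so a root lies in (0, 1).
Binary case is linear: z₁(K₁−1)(1+ψ(K₂−1)) + z₂(K₂−1)(1+ψ(K₁−1)) = 0
⇒ ψ = [z₁(K₁−1)+z₂(K₂−1)] / [−(K₁−1)(K₂−1)] = 0.18789/0.34019 = 0.5523

ψ = 0.5523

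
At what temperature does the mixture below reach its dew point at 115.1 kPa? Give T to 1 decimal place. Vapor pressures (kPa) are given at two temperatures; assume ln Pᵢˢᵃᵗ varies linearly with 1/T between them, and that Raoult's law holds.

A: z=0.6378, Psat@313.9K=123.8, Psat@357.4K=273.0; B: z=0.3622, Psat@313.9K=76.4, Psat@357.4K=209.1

T = 319.6 K

Dew-point temperature: Σzᵢ·P/Pᵢˢᵃᵗ(T) = 1. Interpolate ln Pᵢˢᵃᵗ = aᵢ + bᵢ/T.
  T = 313.9 K: ΣzᵢP/Pᵢˢᵃᵗ = 1.1386
  T = 357.4 K: ΣzᵢP/Pᵢˢᵃᵗ = 0.4683
  T = 335.6 K: ΣzᵢP/Pᵢˢᵃᵗ = 0.7092
  T = 324.8 K: ΣzᵢP/Pᵢˢᵃᵗ = 0.8902
  T = 319.4 K: ΣzᵢP/Pᵢˢᵃᵗ = 1.0034
  T = 322.1 K: ΣzᵢP/Pᵢˢᵃᵗ = 0.9446
Interpolating between 319.4 K and 322.1 K gives T ≈ 319.6 K.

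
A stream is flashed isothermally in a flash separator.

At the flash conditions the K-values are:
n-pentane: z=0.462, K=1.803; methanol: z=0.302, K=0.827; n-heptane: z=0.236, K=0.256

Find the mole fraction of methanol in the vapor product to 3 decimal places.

y_methanol = 0.265

Rachford–Rice: g(ψ) = Σ zᵢ(Kᵢ−1)/(1+ψ(Kᵢ−1)) = 0.
Feasibility: ΣzᵢKᵢ = 1.143, Σzᵢ/Kᵢ = 1.543 — both > 1, two phases present.
Newton iteration, ψ⁰ = 0.43:
  ψ = 0.430: g = -0.0389, g' = -0.458 → ψ = 0.345
  ψ = 0.345: g = -0.0013, g' = -0.429 → ψ = 0.342
Converged at ψ = 0.342.
Compositions from xᵢ = zᵢ/(1+ψ(Kᵢ−1)), yᵢ = Kᵢxᵢ:
  n-pentane: x = 0.362, y = 0.654
  methanol: x = 0.321, y = 0.265
  n-heptane: x = 0.317, y = 0.081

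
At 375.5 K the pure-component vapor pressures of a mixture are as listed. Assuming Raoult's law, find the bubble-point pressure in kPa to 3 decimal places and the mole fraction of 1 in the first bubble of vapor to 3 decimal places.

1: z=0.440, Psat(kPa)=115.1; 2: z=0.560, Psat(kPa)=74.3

At the bubble point ψ → 0, so ΣzᵢKᵢ = 1 with Kᵢ = Pᵢˢᵃᵗ/P ⇒ P = ΣzᵢPᵢˢᵃᵗ.
P = 0.440·115.1 + 0.560·74.3 = 92.252 kPa
yᵢ = zᵢPᵢˢᵃᵗ/P ⇒ y_1 = 0.440·115.1/92.252 = 0.549

Pbub = 92.252 kPa, y_1 = 0.549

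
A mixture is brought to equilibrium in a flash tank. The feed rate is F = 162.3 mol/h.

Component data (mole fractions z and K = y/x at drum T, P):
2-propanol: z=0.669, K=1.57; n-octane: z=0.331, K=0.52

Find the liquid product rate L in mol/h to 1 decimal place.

L = 30.3 mol/h

Binary case is linear: z₁(K₁−1)(1+ψ(K₂−1)) + z₂(K₂−1)(1+ψ(K₁−1)) = 0
⇒ ψ = [z₁(K₁−1)+z₂(K₂−1)] / [−(K₁−1)(K₂−1)] = 0.2225/0.2736 = 0.813
Then V = ψ·F = 0.8130·162.3 = 132.0 mol/h and L = F − V = 30.3 mol/h.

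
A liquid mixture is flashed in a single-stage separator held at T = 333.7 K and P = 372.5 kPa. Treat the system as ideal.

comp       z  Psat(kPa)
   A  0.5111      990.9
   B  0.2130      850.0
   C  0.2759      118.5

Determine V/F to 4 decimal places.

Raoult's law: Kᵢ = Pᵢˢᵃᵗ/P = Pᵢˢᵃᵗ/372.5.
  K_A = 990.9/372.5 = 2.660134, K_B = 850.0/372.5 = 2.281879, K_C = 118.5/372.5 = 0.318121
Material balance + equilibrium reduce to Σ zᵢ(Kᵢ−1)/(1+V/F(Kᵢ−1)) = 0.
g(0) = ΣzᵢKᵢ − 1 = 0.9334 and g(1) = 1 − Σzᵢ/Kᵢ = -0.1528, so a root lies in (0, 1).
Newton–Raphson from V/F = 0.5:
  V/F = 0.5000: g = 0.34458, g' = -0.8459 → V/F = 0.9074
  V/F = 0.9074: g = -0.02863, g' = -1.1814 → V/F = 0.8831
  V/F = 0.8831: g = -0.00077, g' = -1.1192 → V/F = 0.8824
Converged at V/F = 0.8824.

V/F = 0.8824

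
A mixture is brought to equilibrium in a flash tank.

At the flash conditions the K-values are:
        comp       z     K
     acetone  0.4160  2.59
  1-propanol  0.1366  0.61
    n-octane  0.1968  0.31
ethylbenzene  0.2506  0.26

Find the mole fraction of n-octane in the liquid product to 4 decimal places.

Material balance + equilibrium reduce to Σ zᵢ(Kᵢ−1)/(1+ψ(Kᵢ−1)) = 0.
g(0) = ΣzᵢKᵢ − 1 = 0.2869 and g(1) = 1 − Σzᵢ/Kᵢ = -0.9832, so a root lies in (0, 1).
Newton–Raphson from ψ = 0.5:
  ψ = 0.5000: g = -0.19936, g' = -0.9226 → ψ = 0.2839
  ψ = 0.2839: g = -0.00784, g' = -0.8903 → ψ = 0.2751
Converged at ψ = 0.2751.
Compositions from xᵢ = zᵢ/(1+ψ(Kᵢ−1)), yᵢ = Kᵢxᵢ:
  acetone: x = 0.2894, y = 0.7495
  1-propanol: x = 0.1530, y = 0.0933
  n-octane: x = 0.2429, y = 0.0753
  ethylbenzene: x = 0.3147, y = 0.0818

x_n-octane = 0.2429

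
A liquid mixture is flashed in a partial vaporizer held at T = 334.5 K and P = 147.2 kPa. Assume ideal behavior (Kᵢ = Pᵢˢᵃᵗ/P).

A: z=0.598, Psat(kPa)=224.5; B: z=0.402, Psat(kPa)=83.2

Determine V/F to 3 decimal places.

V/F = 0.610

Raoult's law: Kᵢ = Pᵢˢᵃᵗ/P = Pᵢˢᵃᵗ/147.2.
  K_A = 224.5/147.2 = 1.52514, K_B = 83.2/147.2 = 0.56522
Material balance + equilibrium reduce to Σ zᵢ(Kᵢ−1)/(1+V/F(Kᵢ−1)) = 0.
Check two-phase: ΣzᵢKᵢ = 1.139 > 1 and Σzᵢ/Kᵢ = 1.103 > 1, so g(0) = 0.139 > 0 and g(1) = -0.103 < 0.
Newton iteration, V/F⁰ = 0.5:
  V/F = 0.500: g = 0.0254, g' = -0.228 → V/F = 0.612
  V/F = 0.612: g = -0.0004, g' = -0.235 → V/F = 0.610
Converged at V/F = 0.610.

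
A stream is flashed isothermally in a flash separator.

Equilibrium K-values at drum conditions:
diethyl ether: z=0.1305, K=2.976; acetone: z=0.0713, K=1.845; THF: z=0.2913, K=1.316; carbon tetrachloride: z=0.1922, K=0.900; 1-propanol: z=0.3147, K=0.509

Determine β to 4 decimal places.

Newton–Raphson from β = 0.5:
  β = 0.5000: g = 0.02653, g' = -0.3112 → β = 0.5853
  β = 0.5853: g = 0.00034, g' = -0.3046 → β = 0.5864
Converged at β = 0.5864.

β = 0.5864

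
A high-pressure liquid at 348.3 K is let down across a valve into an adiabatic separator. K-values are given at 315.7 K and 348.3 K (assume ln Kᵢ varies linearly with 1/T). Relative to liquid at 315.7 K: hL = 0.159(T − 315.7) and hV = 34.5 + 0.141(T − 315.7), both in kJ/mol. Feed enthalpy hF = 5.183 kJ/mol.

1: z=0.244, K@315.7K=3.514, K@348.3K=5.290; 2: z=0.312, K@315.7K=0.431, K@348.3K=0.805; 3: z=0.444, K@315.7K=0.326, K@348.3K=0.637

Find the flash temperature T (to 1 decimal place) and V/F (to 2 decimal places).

Adiabatic flash: solve Rachford–Rice at each trial T, then check hF = ψ·hV(T) + (1−ψ)·hL(T).
  T = 315.7 K: K = (3.514, 0.431, 0.326), RR gives ψ = 0.086, H_out = 2.968 kJ/mol
  T = 348.3 K: K = (5.290, 0.805, 0.637), RR gives ψ = 0.640, H_out = 26.888 kJ/mol
  T = 332.0 K: K = (4.355, 0.598, 0.463), RR gives ψ = 0.280, H_out = 12.182 kJ/mol
  T = 323.9 K: K = (3.925, 0.510, 0.391), RR gives ψ = 0.177, H_out = 7.378 kJ/mol
  T = 319.8 K: K = (3.717, 0.470, 0.357), RR gives ψ = 0.131, H_out = 5.146 kJ/mol
  T = 321.9 K: K = (3.823, 0.490, 0.374), RR gives ψ = 0.154, H_out = 6.279 kJ/mol
Linear interpolation between T = 319.8 (H_out = 5.146) and T = 321.9 (H_out = 6.279) on hF = 5.183 gives T ≈ 319.9 K, at which ψ = 0.13.

T = 319.9 K, V/F = 0.13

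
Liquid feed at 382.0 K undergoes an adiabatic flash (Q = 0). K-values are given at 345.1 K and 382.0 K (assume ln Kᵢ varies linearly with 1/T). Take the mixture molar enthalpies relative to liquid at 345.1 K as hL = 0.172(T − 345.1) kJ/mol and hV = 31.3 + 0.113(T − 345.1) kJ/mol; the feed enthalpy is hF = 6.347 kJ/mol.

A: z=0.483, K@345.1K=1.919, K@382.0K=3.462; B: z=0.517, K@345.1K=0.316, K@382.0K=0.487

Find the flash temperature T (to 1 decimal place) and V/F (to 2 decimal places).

Adiabatic flash: solve Rachford–Rice at each trial T, then check hF = ψ·hV(T) + (1−ψ)·hL(T).
  T = 345.1 K: K = (1.919, 0.316), RR gives ψ = 0.144, H_out = 4.494 kJ/mol
  T = 382.0 K: K = (3.462, 0.487), RR gives ψ = 0.732, H_out = 27.651 kJ/mol
  T = 363.6 K: K = (2.618, 0.397), RR gives ψ = 0.481, H_out = 17.723 kJ/mol
  T = 354.4 K: K = (2.253, 0.355), RR gives ψ = 0.337, H_out = 11.949 kJ/mol
  T = 349.8 K: K = (2.083, 0.336), RR gives ψ = 0.250, H_out = 8.553 kJ/mol
  T = 347.5 K: K = (2.002, 0.326), RR gives ψ = 0.200, H_out = 6.657 kJ/mol
  T = 346.3 K: K = (1.960, 0.321), RR gives ψ = 0.173, H_out = 5.602 kJ/mol
Linear interpolation between T = 346.3 (H_out = 5.602) and T = 347.5 (H_out = 6.657) on hF = 6.347 gives T ≈ 347.1 K, at which ψ = 0.19.

T = 347.1 K, V/F = 0.19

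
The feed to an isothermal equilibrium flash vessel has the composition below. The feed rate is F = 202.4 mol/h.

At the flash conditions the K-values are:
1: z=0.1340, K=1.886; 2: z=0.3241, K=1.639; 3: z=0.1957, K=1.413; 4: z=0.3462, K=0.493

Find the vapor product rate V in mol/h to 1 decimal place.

V = 145.8 mol/h

Let ψ = V/F and solve Σ zᵢ(Kᵢ−1)/(1+ψ(Kᵢ−1)) = 0.
Feasibility: ΣzᵢKᵢ = 1.2311, Σzᵢ/Kᵢ = 1.1095 — both > 1, two phases present.
Iterate (Newton) starting at ψ = 0.58:
  ψ = 0.5800: g = 0.04609, g' = -0.3166 → ψ = 0.7256
  ψ = 0.7256: g = -0.00171, g' = -0.3432 → ψ = 0.7206
Converged at ψ = 0.7206.
Then V = ψ·F = 0.7206·202.4 = 145.8 mol/h and L = F − V = 56.6 mol/h.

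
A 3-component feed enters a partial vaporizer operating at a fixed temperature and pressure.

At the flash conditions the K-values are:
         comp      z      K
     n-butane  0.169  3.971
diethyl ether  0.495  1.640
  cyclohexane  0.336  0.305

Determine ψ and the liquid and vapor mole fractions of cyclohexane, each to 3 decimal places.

Newton–Raphson from ψ = 0.62:
  ψ = 0.620: g = -0.0069, g' = -0.790 → ψ = 0.611
Converged at ψ = 0.611.
Compositions from xᵢ = zᵢ/(1+ψ(Kᵢ−1)), yᵢ = Kᵢxᵢ:
  n-butane: x = 0.060, y = 0.238
  diethyl ether: x = 0.356, y = 0.584
  cyclohexane: x = 0.584, y = 0.178

ψ = 0.611, x_cyclohexane = 0.584, y_cyclohexane = 0.178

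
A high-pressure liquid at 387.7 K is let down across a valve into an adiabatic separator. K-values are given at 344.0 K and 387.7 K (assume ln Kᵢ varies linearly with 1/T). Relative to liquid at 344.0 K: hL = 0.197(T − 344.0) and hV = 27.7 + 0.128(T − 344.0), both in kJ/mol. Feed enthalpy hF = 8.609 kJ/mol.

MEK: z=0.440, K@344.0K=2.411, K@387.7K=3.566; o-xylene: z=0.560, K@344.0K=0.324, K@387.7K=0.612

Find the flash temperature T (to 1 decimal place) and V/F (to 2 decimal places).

Adiabatic flash: solve Rachford–Rice at each trial T, then check hF = ψ·hV(T) + (1−ψ)·hL(T).
  T = 344.0 K: K = (2.411, 0.324), RR gives ψ = 0.254, H_out = 7.036 kJ/mol
  T = 387.7 K: K = (3.566, 0.612), RR gives ψ = 0.916, H_out = 31.215 kJ/mol
  T = 365.9 K: K = (2.968, 0.454), RR gives ψ = 0.522, H_out = 17.973 kJ/mol
  T = 354.9 K: K = (2.682, 0.385), RR gives ψ = 0.383, H_out = 12.467 kJ/mol
  T = 349.4 K: K = (2.544, 0.354), RR gives ψ = 0.318, H_out = 9.751 kJ/mol
  T = 346.7 K: K = (2.477, 0.339), RR gives ψ = 0.286, H_out = 8.403 kJ/mol
  T = 348.0 K: K = (2.509, 0.346), RR gives ψ = 0.301, H_out = 9.054 kJ/mol
Linear interpolation between T = 346.7 (H_out = 8.403) and T = 348.0 (H_out = 9.054) on hF = 8.609 gives T ≈ 347.1 K, at which ψ = 0.29.

T = 347.1 K, V/F = 0.29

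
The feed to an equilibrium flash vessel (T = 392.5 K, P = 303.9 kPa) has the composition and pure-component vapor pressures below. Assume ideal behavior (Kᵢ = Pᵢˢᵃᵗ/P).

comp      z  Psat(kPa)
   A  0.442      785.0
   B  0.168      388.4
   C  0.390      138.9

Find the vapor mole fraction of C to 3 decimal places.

y_C = 0.301

Raoult's law: Kᵢ = Pᵢˢᵃᵗ/P = Pᵢˢᵃᵗ/303.9.
  K_A = 785.0/303.9 = 2.58309, K_B = 388.4/303.9 = 1.27805, K_C = 138.9/303.9 = 0.45706
Let ψ = V/F and solve Σ zᵢ(Kᵢ−1)/(1+ψ(Kᵢ−1)) = 0.
g(0) = ΣzᵢKᵢ − 1 = 0.535 and g(1) = 1 − Σzᵢ/Kᵢ = -0.156, so a root lies in (0, 1).
Newton–Raphson from ψ = 0.5:
  ψ = 0.500: g = 0.1409, g' = -0.572 → ψ = 0.746
  ψ = 0.746: g = 0.0033, g' = -0.567 → ψ = 0.752
Converged at ψ = 0.752.
Compositions from xᵢ = zᵢ/(1+ψ(Kᵢ−1)), yᵢ = Kᵢxᵢ:
  A: x = 0.202, y = 0.521
  B: x = 0.139, y = 0.178
  C: x = 0.659, y = 0.301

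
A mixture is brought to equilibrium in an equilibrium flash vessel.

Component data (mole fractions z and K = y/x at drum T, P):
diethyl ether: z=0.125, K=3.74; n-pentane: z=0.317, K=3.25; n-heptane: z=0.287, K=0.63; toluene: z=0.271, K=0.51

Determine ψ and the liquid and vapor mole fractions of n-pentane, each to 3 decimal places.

Material balance + equilibrium reduce to Σ zᵢ(Kᵢ−1)/(1+ψ(Kᵢ−1)) = 0.
Feasibility: ΣzᵢKᵢ = 1.817, Σzᵢ/Kᵢ = 1.118 — both > 1, two phases present.
Newton iteration, ψ⁰ = 0.5:
  ψ = 0.500: g = 0.1740, g' = -0.696 → ψ = 0.750
  ψ = 0.750: g = 0.0206, g' = -0.561 → ψ = 0.787
Converged at ψ = 0.787.
Compositions from xᵢ = zᵢ/(1+ψ(Kᵢ−1)), yᵢ = Kᵢxᵢ:
  diethyl ether: x = 0.040, y = 0.148
  n-pentane: x = 0.114, y = 0.372
  n-heptane: x = 0.405, y = 0.255
  toluene: x = 0.441, y = 0.225

ψ = 0.787, x_n-pentane = 0.114, y_n-pentane = 0.372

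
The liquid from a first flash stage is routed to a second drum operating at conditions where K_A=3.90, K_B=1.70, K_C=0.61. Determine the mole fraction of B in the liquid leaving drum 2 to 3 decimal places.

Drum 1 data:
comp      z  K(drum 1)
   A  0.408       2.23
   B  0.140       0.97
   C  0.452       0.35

Drum 1:
Let ψ₁ = V/F and solve Σ zᵢ(Kᵢ−1)/(1+ψ₁(Kᵢ−1)) = 0.
g(0) = ΣzᵢKᵢ − 1 = 0.204 and g(1) = 1 − Σzᵢ/Kᵢ = -0.619, so a root lies in (0, 1).
Newton–Raphson from ψ₁ = 0.31:
  ψ₁ = 0.310: g = -0.0089, g' = -0.623 → ψ₁ = 0.296
Converged at ψ₁ = 0.296.
Drum-1 compositions:
  A: x = 0.299, y = 0.667
  B: x = 0.141, y = 0.137
  C: x = 0.560, y = 0.196
Drum-2 feed = drum-1 liquid: z₂ = (0.2992, 0.1413, 0.5596).
Drum 2:
Let ψ₂ = V/F and solve Σ zᵢ(Kᵢ−1)/(1+ψ₂(Kᵢ−1)) = 0.
g(0) = ΣzᵢKᵢ − 1 = 0.748 and g(1) = 1 − Σzᵢ/Kᵢ = -0.077, so a root lies in (0, 1).
Newton–Raphson from ψ₂ = 0.59:
  ψ₂ = 0.590: g = 0.1065, g' = -0.521 → ψ₂ = 0.795
  ψ₂ = 0.795: g = 0.0098, g' = -0.438 → ψ₂ = 0.817
Converged at ψ₂ = 0.817.
  A: x = 0.089, y = 0.346
  B: x = 0.090, y = 0.153
  C: x = 0.821, y = 0.501

x_B (drum 2) = 0.090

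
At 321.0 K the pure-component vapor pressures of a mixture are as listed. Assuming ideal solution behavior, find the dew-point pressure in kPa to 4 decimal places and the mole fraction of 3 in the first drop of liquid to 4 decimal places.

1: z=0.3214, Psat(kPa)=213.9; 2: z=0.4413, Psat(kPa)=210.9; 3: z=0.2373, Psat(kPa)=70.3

Pdew = 143.4604 kPa, x_3 = 0.4843

At the dew point ψ → 1, so Σzᵢ/Kᵢ = 1 with Kᵢ = Pᵢˢᵃᵗ/P ⇒ 1/P = Σzᵢ/Pᵢˢᵃᵗ.
1/P = 0.3214/213.9 + 0.4413/210.9 + 0.2373/70.3 = 0.0069706 ⇒ P = 143.4604 kPa
xᵢ = zᵢP/Pᵢˢᵃᵗ ⇒ x_3 = 0.2373·143.4604/70.3 = 0.4843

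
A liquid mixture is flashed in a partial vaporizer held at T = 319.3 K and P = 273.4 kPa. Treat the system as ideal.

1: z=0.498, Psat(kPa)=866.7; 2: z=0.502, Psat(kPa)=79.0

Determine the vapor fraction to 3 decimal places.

Raoult's law: Kᵢ = Pᵢˢᵃᵗ/P = Pᵢˢᵃᵗ/273.4.
  K_1 = 866.7/273.4 = 3.17008, K_2 = 79.0/273.4 = 0.28895
Material balance + equilibrium reduce to Σ zᵢ(Kᵢ−1)/(1+ψ(Kᵢ−1)) = 0.
Feasibility: ΣzᵢKᵢ = 1.724, Σzᵢ/Kᵢ = 1.894 — both > 1, two phases present.
Binary case is linear: z₁(K₁−1)(1+ψ(K₂−1)) + z₂(K₂−1)(1+ψ(K₁−1)) = 0
⇒ ψ = [z₁(K₁−1)+z₂(K₂−1)] / [−(K₁−1)(K₂−1)] = 0.7238/1.5430 = 0.469

ψ = 0.469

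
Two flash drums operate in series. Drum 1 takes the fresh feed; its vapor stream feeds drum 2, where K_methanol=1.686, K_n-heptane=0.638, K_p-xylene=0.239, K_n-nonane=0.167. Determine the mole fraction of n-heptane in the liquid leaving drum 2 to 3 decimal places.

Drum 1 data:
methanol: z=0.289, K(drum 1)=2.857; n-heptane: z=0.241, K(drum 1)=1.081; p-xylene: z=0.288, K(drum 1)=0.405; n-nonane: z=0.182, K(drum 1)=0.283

x_n-heptane (drum 2) = 0.284

Drum 1:
Let ψ₁ = V/F and solve Σ zᵢ(Kᵢ−1)/(1+ψ₁(Kᵢ−1)) = 0.
Feasibility: ΣzᵢKᵢ = 1.254, Σzᵢ/Kᵢ = 1.678 — both > 1, two phases present.
Newton–Raphson from ψ₁ = 0.5:
  ψ₁ = 0.500: g = -0.1503, g' = -0.703 → ψ₁ = 0.286
  ψ₁ = 0.286: g = -0.0013, g' = -0.723 → ψ₁ = 0.285
Converged at ψ₁ = 0.285.
Drum-1 compositions:
  methanol: x = 0.189, y = 0.540
  n-heptane: x = 0.236, y = 0.255
  p-xylene: x = 0.347, y = 0.140
  n-nonane: x = 0.229, y = 0.065
Drum-2 feed = drum-1 vapor: z₂ = (0.5402, 0.2547, 0.1404, 0.0647).
Drum 2:
Material balance + equilibrium reduce to Σ zᵢ(Kᵢ−1)/(1+ψ₂(Kᵢ−1)) = 0.
g(0) = ΣzᵢKᵢ − 1 = 0.118 and g(1) = 1 − Σzᵢ/Kᵢ = -0.695, so a root lies in (0, 1).
Newton–Raphson from ψ₂ = 0.5:
  ψ₂ = 0.500: g = -0.1015, g' = -0.534 → ψ₂ = 0.310
  ψ₂ = 0.310: g = -0.0108, g' = -0.436 → ψ₂ = 0.285
Converged at ψ₂ = 0.285.
  methanol: x = 0.452, y = 0.762
  n-heptane: x = 0.284, y = 0.181
  p-xylene: x = 0.179, y = 0.043
  n-nonane: x = 0.085, y = 0.014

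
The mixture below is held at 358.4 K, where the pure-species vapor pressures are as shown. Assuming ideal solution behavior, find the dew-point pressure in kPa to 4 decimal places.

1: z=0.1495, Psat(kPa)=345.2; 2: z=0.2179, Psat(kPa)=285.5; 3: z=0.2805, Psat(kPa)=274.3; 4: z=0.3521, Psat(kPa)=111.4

Pdew = 185.8878 kPa

At the dew point ψ → 1, so Σzᵢ/Kᵢ = 1 with Kᵢ = Pᵢˢᵃᵗ/P ⇒ 1/P = Σzᵢ/Pᵢˢᵃᵗ.
1/P = 0.1495/345.2 + 0.2179/285.5 + 0.2805/274.3 + 0.3521/111.4 = 0.0053796 ⇒ P = 185.8878 kPa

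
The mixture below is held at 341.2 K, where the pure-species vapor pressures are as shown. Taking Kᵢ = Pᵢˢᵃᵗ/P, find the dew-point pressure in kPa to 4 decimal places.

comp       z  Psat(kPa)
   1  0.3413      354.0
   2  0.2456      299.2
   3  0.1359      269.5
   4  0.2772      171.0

At the dew point ψ → 1, so Σzᵢ/Kᵢ = 1 with Kᵢ = Pᵢˢᵃᵗ/P ⇒ 1/P = Σzᵢ/Pᵢˢᵃᵗ.
1/P = 0.3413/354.0 + 0.2456/299.2 + 0.1359/269.5 + 0.2772/171.0 = 0.0039103 ⇒ P = 255.7349 kPa

Pdew = 255.7349 kPa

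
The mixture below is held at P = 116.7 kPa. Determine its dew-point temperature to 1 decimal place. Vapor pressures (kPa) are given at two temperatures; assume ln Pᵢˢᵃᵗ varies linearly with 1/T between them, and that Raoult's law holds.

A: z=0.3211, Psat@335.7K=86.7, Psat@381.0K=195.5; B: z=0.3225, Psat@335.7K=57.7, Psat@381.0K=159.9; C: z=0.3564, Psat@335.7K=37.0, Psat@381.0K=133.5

T = 367.1 K

Dew-point temperature: Σzᵢ·P/Pᵢˢᵃᵗ(T) = 1. Interpolate ln Pᵢˢᵃᵗ = aᵢ + bᵢ/T.
  T = 335.7 K: ΣzᵢP/Pᵢˢᵃᵗ = 2.2086
  T = 381.0 K: ΣzᵢP/Pᵢˢᵃᵗ = 0.7386
  T = 358.4 K: ΣzᵢP/Pᵢˢᵃᵗ = 1.2267
  T = 369.7 K: ΣzᵢP/Pᵢˢᵃᵗ = 0.9436
  T = 364.0 K: ΣzᵢP/Pᵢˢᵃᵗ = 1.0746
  T = 366.9 K: ΣzᵢP/Pᵢˢᵃᵗ = 1.0053
Interpolating between 366.9 K and 369.7 K gives T ≈ 367.1 K.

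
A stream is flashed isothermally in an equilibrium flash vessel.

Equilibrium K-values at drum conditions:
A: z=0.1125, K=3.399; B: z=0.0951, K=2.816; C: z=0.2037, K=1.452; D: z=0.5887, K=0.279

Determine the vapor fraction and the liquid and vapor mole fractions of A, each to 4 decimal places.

ψ = 0.0947, x_A = 0.0917, y_A = 0.3116

Rachford–Rice: g(ψ) = Σ zᵢ(Kᵢ−1)/(1+ψ(Kᵢ−1)) = 0.
Feasibility: ΣzᵢKᵢ = 1.1102, Σzᵢ/Kᵢ = 2.3172 — both > 1, two phases present.
Newton iteration, ψ⁰ = 0.41:
  ψ = 0.4100: g = -0.28985, g' = -0.9140 → ψ = 0.0929
  ψ = 0.0929: g = 0.00193, g' = -1.0525 → ψ = 0.0947
Converged at ψ = 0.0947.
Compositions from xᵢ = zᵢ/(1+ψ(Kᵢ−1)), yᵢ = Kᵢxᵢ:
  A: x = 0.0917, y = 0.3116
  B: x = 0.0811, y = 0.2285
  C: x = 0.1953, y = 0.2836
  D: x = 0.6319, y = 0.1763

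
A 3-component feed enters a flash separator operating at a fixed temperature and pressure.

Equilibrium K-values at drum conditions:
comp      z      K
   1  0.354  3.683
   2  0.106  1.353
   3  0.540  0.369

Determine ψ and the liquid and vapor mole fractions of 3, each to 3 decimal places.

Newton–Raphson from ψ = 0.65:
  ψ = 0.650: g = -0.2011, g' = -0.965 → ψ = 0.442
  ψ = 0.442: g = -0.0053, g' = -0.957 → ψ = 0.436
Converged at ψ = 0.436.
Compositions from xᵢ = zᵢ/(1+ψ(Kᵢ−1)), yᵢ = Kᵢxᵢ:
  1: x = 0.163, y = 0.601
  2: x = 0.092, y = 0.124
  3: x = 0.745, y = 0.275

ψ = 0.436, x_3 = 0.745, y_3 = 0.275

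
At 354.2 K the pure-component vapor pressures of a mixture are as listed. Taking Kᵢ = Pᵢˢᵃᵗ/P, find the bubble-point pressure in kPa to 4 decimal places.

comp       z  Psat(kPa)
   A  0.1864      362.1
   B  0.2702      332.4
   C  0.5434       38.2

Pbub = 178.0678 kPa

At the bubble point ψ → 0, so ΣzᵢKᵢ = 1 with Kᵢ = Pᵢˢᵃᵗ/P ⇒ P = ΣzᵢPᵢˢᵃᵗ.
P = 0.1864·362.1 + 0.2702·332.4 + 0.5434·38.2 = 178.0678 kPa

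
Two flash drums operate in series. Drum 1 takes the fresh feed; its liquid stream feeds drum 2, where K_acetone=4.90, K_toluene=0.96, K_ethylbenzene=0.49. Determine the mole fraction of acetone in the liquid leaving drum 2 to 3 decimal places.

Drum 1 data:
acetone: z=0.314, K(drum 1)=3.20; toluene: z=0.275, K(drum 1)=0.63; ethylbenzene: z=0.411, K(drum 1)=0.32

x_acetone (drum 2) = 0.083

Drum 1:
Newton iteration, ψ₁⁰ = 0.68:
  ψ₁ = 0.680: g = -0.3791, g' = -0.969 → ψ₁ = 0.289
  ψ₁ = 0.289: g = -0.0392, g' = -0.910 → ψ₁ = 0.246
  ψ₁ = 0.246: g = 0.0010, g' = -0.960 → ψ₁ = 0.247
Converged at ψ₁ = 0.247.
Drum-1 compositions:
  acetone: x = 0.204, y = 0.651
  toluene: x = 0.303, y = 0.191
  ethylbenzene: x = 0.494, y = 0.158
Drum-2 feed = drum-1 liquid: z₂ = (0.2035, 0.3026, 0.4938).
Drum 2:
Newton iteration, ψ₂⁰ = 0.36:
  ψ₂ = 0.360: g = 0.0094, g' = -0.729 → ψ₂ = 0.373
Converged at ψ₂ = 0.373.
  acetone: x = 0.083, y = 0.406
  toluene: x = 0.307, y = 0.295
  ethylbenzene: x = 0.610, y = 0.299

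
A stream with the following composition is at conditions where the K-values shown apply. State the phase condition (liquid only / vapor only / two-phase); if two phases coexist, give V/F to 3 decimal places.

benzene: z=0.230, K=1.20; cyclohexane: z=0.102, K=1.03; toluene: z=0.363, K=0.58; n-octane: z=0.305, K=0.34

liquid only

ΣzᵢKᵢ = 0.695; Σzᵢ/Kᵢ = 1.814.
Since ΣzᵢKᵢ < 1 the mixture is below its bubble point — single liquid phase.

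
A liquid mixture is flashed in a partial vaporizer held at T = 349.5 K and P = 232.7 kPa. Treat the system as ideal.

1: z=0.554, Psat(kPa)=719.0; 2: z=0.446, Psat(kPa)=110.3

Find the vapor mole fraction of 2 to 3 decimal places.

Raoult's law: Kᵢ = Pᵢˢᵃᵗ/P = Pᵢˢᵃᵗ/232.7.
  K_1 = 719.0/232.7 = 3.08982, K_2 = 110.3/232.7 = 0.47400
Material balance + equilibrium reduce to Σ zᵢ(Kᵢ−1)/(1+V/F(Kᵢ−1)) = 0.
g(0) = ΣzᵢKᵢ − 1 = 0.923 and g(1) = 1 − Σzᵢ/Kᵢ = -0.120, so a root lies in (0, 1).
Iterate (Newton) starting at V/F = 0.5:
  V/F = 0.500: g = 0.2479, g' = -0.806 → V/F = 0.808
  V/F = 0.808: g = 0.0229, g' = -0.708 → V/F = 0.840
Converged at V/F = 0.840.
Compositions from xᵢ = zᵢ/(1+V/F(Kᵢ−1)), yᵢ = Kᵢxᵢ:
  1: x = 0.201, y = 0.621
  2: x = 0.799, y = 0.379

y_2 = 0.379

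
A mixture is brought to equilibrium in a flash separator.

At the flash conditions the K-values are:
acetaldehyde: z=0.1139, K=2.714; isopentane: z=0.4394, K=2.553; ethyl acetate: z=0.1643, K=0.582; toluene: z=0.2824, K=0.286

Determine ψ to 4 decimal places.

Rachford–Rice: g(ψ) = Σ zᵢ(Kᵢ−1)/(1+ψ(Kᵢ−1)) = 0.
Check two-phase: ΣzᵢKᵢ = 1.6073 > 1 and Σzᵢ/Kᵢ = 1.4838 > 1, so g(0) = 0.6073 > 0 and g(1) = -0.4838 < 0.
Newton iteration, ψ⁰ = 0.43:
  ψ = 0.4300: g = 0.14686, g' = -0.8344 → ψ = 0.6060
  ψ = 0.6060: g = -0.00010, g' = -0.8606 → ψ = 0.6059
Converged at ψ = 0.6059.

ψ = 0.6059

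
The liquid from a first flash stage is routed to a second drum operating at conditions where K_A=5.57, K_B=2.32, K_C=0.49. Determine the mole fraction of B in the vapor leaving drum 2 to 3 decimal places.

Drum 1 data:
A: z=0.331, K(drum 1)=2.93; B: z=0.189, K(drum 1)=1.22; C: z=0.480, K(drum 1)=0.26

y_B (drum 2) = 0.243

Drum 1:
Material balance + equilibrium reduce to Σ zᵢ(Kᵢ−1)/(1+ψ₁(Kᵢ−1)) = 0.
Check two-phase: ΣzᵢKᵢ = 1.325 > 1 and Σzᵢ/Kᵢ = 2.114 > 1, so g(0) = 0.325 > 0 and g(1) = -1.114 < 0.
Newton–Raphson from ψ₁ = 0.34:
  ψ₁ = 0.340: g = -0.0502, g' = -0.927 → ψ₁ = 0.286
Converged at ψ₁ = 0.286.
Drum-1 compositions:
  A: x = 0.213, y = 0.625
  B: x = 0.178, y = 0.217
  C: x = 0.609, y = 0.158
Drum-2 feed = drum-1 liquid: z₂ = (0.2132, 0.1778, 0.6090).
Drum 2:
Newton–Raphson from ψ₂ = 0.57:
  ψ₂ = 0.570: g = -0.0336, g' = -0.758 → ψ₂ = 0.526
Converged at ψ₂ = 0.526.
  A: x = 0.063, y = 0.349
  B: x = 0.105, y = 0.243
  C: x = 0.832, y = 0.408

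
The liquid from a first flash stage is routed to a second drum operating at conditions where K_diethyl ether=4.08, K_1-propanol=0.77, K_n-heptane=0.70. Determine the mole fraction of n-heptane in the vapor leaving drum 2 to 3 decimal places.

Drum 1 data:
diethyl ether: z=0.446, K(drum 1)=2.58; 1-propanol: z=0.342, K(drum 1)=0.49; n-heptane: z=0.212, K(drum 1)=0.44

y_n-heptane (drum 2) = 0.262

Drum 1:
Material balance + equilibrium reduce to Σ zᵢ(Kᵢ−1)/(1+ψ₁(Kᵢ−1)) = 0.
Check two-phase: ΣzᵢKᵢ = 1.412 > 1 and Σzᵢ/Kᵢ = 1.353 > 1, so g(0) = 0.412 > 0 and g(1) = -0.353 < 0.
Newton–Raphson from ψ₁ = 0.5:
  ψ₁ = 0.500: g = -0.0053, g' = -0.636 → ψ₁ = 0.492
Converged at ψ₁ = 0.492.
Drum-1 compositions:
  diethyl ether: x = 0.251, y = 0.648
  1-propanol: x = 0.456, y = 0.224
  n-heptane: x = 0.293, y = 0.129
Drum-2 feed = drum-1 liquid: z₂ = (0.2510, 0.4564, 0.2925).
Drum 2:
Rachford–Rice: g(ψ₂) = Σ zᵢ(Kᵢ−1)/(1+ψ₂(Kᵢ−1)) = 0.
Check two-phase: ΣzᵢKᵢ = 1.580 > 1 and Σzᵢ/Kᵢ = 1.072 > 1, so g(0) = 0.580 > 0 and g(1) = -0.072 < 0.
Iterate (Newton) starting at ψ₂ = 0.55:
  ψ₂ = 0.550: g = 0.0617, g' = -0.398 → ψ₂ = 0.705
  ψ₂ = 0.705: g = 0.0071, g' = -0.313 → ψ₂ = 0.728
Converged at ψ₂ = 0.728.
  diethyl ether: x = 0.077, y = 0.316
  1-propanol: x = 0.548, y = 0.422
  n-heptane: x = 0.374, y = 0.262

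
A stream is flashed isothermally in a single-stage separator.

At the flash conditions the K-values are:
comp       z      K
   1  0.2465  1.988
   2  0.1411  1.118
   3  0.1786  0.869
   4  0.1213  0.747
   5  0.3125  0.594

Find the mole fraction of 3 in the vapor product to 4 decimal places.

Let ψ = V/F and solve Σ zᵢ(Kᵢ−1)/(1+ψ(Kᵢ−1)) = 0.
g(0) = ΣzᵢKᵢ − 1 = 0.0792 and g(1) = 1 − Σzᵢ/Kᵢ = -0.1442, so a root lies in (0, 1).
Newton–Raphson from ψ = 0.54:
  ψ = 0.5400: g = -0.04876, g' = -0.2025 → ψ = 0.2992
  ψ = 0.2992: g = 0.00208, g' = -0.2243 → ψ = 0.3085
Converged at ψ = 0.3085.
Compositions from xᵢ = zᵢ/(1+ψ(Kᵢ−1)), yᵢ = Kᵢxᵢ:
  1: x = 0.1889, y = 0.3756
  2: x = 0.1361, y = 0.1522
  3: x = 0.1861, y = 0.1617
  4: x = 0.1316, y = 0.0983
  5: x = 0.3572, y = 0.2122

y_3 = 0.1617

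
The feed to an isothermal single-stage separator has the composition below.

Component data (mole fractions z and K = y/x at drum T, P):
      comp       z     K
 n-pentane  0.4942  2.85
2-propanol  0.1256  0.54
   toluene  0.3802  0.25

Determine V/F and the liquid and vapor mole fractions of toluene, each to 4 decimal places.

Newton iteration, V/F⁰ = 0.59:
  V/F = 0.5900: g = -0.15364, g' = -1.1248 → V/F = 0.4534
  V/F = 0.4534: g = -0.00787, g' = -1.0337 → V/F = 0.4458
Converged at V/F = 0.4458.
Compositions from xᵢ = zᵢ/(1+V/F(Kᵢ−1)), yᵢ = Kᵢxᵢ:
  n-pentane: x = 0.2708, y = 0.7719
  2-propanol: x = 0.1580, y = 0.0853
  toluene: x = 0.5712, y = 0.1428

V/F = 0.4458, x_toluene = 0.5712, y_toluene = 0.1428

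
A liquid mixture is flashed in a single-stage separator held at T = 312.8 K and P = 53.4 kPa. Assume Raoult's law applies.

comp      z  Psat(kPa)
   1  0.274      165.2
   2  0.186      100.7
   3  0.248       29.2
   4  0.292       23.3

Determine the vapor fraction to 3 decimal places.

ψ = 0.532

Raoult's law: Kᵢ = Pᵢˢᵃᵗ/P = Pᵢˢᵃᵗ/53.4.
  K_1 = 165.2/53.4 = 3.09363, K_2 = 100.7/53.4 = 1.88577, K_3 = 29.2/53.4 = 0.54682, K_4 = 23.3/53.4 = 0.43633
Iterate (Newton) starting at ψ = 0.67:
  ψ = 0.670: g = -0.0837, g' = -0.610 → ψ = 0.533
  ψ = 0.533: g = -0.0003, g' = -0.614 → ψ = 0.532
Converged at ψ = 0.532.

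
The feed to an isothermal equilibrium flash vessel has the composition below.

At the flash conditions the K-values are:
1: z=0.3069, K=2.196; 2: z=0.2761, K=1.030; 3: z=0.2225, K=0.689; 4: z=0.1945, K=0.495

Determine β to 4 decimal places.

β = 0.5854

Let β = V/F and solve Σ zᵢ(Kᵢ−1)/(1+β(Kᵢ−1)) = 0.
Check two-phase: ΣzᵢKᵢ = 1.2079 > 1 and Σzᵢ/Kᵢ = 1.1237 > 1, so g(0) = 0.2079 > 0 and g(1) = -0.1237 < 0.
Newton iteration, β⁰ = 0.5:
  β = 0.5000: g = 0.02452, g' = -0.2911 → β = 0.5842
  β = 0.5842: g = 0.00033, g' = -0.2843 → β = 0.5854
Converged at β = 0.5854.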